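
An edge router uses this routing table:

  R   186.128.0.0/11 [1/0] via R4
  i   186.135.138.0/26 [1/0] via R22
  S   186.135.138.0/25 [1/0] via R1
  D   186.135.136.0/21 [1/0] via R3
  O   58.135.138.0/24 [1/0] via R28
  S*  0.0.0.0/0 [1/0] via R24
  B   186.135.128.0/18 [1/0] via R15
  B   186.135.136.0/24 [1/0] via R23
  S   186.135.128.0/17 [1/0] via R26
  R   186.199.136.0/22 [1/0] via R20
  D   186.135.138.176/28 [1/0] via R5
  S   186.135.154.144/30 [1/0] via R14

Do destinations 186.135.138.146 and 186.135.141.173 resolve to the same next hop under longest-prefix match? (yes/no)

186.135.138.146: longest match 186.135.136.0/21 -> R3
186.135.141.173: longest match 186.135.136.0/21 -> R3

yes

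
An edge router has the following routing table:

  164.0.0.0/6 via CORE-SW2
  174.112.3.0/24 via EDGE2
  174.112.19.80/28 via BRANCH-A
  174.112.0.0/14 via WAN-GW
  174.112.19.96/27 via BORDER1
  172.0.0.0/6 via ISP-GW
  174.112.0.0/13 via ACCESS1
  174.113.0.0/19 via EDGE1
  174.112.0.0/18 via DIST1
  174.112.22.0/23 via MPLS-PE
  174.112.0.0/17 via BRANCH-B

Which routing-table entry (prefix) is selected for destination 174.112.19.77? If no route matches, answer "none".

Entries matching 174.112.19.77:
  172.0.0.0/6 (172.0.0.0 - 175.255.255.255)
  174.112.0.0/13 (174.112.0.0 - 174.119.255.255)
  174.112.0.0/14 (174.112.0.0 - 174.115.255.255)
  174.112.0.0/17 (174.112.0.0 - 174.112.127.255)
  174.112.0.0/18 (174.112.0.0 - 174.112.63.255)
Most specific is 174.112.0.0/18.

174.112.0.0/18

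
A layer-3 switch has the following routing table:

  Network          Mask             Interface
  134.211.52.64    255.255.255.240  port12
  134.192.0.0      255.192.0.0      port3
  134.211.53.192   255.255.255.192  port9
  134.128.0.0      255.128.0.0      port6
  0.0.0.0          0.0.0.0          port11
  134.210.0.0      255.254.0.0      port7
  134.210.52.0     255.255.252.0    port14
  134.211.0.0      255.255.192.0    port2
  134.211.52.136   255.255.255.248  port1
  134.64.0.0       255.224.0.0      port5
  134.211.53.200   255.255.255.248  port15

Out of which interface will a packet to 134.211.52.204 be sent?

port2

Routes whose prefix contains 134.211.52.204:
  0.0.0.0/0 (default, matches everything) -> port11
  134.128.0.0/9 (134.128.0.0 - 134.255.255.255) -> port6
  134.192.0.0/10 (134.192.0.0 - 134.255.255.255) -> port3
  134.210.0.0/15 (134.210.0.0 - 134.211.255.255) -> port7
  134.211.0.0/18 (134.211.0.0 - 134.211.63.255) -> port2
More-specific entries that do NOT match:
  134.211.52.136/29 (134.211.52.136 - 134.211.52.143) does not contain 134.211.52.204
  134.211.53.200/29 (134.211.53.200 - 134.211.53.207) does not contain 134.211.52.204
  134.211.52.64/28 (134.211.52.64 - 134.211.52.79) does not contain 134.211.52.204
  134.211.53.192/26 (134.211.53.192 - 134.211.53.255) does not contain 134.211.52.204
  134.210.52.0/22 (134.210.52.0 - 134.210.55.255) does not contain 134.211.52.204
Longest matching prefix is /18 -> interface port2.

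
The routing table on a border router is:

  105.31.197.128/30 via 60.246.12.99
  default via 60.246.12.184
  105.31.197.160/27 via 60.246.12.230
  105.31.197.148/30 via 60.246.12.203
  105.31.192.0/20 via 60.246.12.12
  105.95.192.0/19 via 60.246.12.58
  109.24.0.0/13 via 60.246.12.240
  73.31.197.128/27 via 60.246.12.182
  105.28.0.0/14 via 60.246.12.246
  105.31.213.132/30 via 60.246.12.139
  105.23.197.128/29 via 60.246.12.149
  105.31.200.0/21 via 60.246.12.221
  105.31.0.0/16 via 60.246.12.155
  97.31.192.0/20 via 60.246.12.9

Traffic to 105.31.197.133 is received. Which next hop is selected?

Routes whose prefix contains 105.31.197.133:
  0.0.0.0/0 (default, matches everything) -> 60.246.12.184
  105.28.0.0/14 (105.28.0.0 - 105.31.255.255) -> 60.246.12.246
  105.31.0.0/16 (105.31.0.0 - 105.31.255.255) -> 60.246.12.155
  105.31.192.0/20 (105.31.192.0 - 105.31.207.255) -> 60.246.12.12
More-specific entries that do NOT match:
  105.31.197.128/30 (105.31.197.128 - 105.31.197.131) does not contain 105.31.197.133
  105.31.197.148/30 (105.31.197.148 - 105.31.197.151) does not contain 105.31.197.133
  105.31.213.132/30 (105.31.213.132 - 105.31.213.135) does not contain 105.31.197.133
  105.23.197.128/29 (105.23.197.128 - 105.23.197.135) does not contain 105.31.197.133
  105.31.197.160/27 (105.31.197.160 - 105.31.197.191) does not contain 105.31.197.133
  73.31.197.128/27 (73.31.197.128 - 73.31.197.159) does not contain 105.31.197.133
  105.31.200.0/21 (105.31.200.0 - 105.31.207.255) does not contain 105.31.197.133
Longest matching prefix is /20 -> next hop 60.246.12.12.

60.246.12.12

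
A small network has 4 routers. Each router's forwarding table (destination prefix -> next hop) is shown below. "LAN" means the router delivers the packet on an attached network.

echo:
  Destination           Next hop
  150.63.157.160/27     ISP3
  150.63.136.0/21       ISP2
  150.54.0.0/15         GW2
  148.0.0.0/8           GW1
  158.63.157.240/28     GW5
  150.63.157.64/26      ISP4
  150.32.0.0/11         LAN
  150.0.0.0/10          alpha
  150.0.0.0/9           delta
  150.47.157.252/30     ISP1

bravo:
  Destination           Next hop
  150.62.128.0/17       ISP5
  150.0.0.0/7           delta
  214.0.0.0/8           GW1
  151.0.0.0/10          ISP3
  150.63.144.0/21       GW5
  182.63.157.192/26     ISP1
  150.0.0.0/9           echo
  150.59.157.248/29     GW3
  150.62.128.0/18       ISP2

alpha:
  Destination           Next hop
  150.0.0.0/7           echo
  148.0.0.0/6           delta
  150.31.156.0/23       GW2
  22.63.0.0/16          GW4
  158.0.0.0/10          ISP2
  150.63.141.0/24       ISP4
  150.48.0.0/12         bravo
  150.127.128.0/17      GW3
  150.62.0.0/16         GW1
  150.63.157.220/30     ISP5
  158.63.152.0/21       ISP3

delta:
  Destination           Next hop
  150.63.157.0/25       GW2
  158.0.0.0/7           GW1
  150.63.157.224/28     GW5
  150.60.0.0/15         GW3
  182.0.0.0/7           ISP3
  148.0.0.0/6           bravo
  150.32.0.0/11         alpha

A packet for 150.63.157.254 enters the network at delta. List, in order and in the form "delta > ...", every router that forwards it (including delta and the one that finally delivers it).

At delta: longest match for 150.63.157.254 is 150.32.0.0/11 -> alpha
At alpha: longest match for 150.63.157.254 is 150.48.0.0/12 -> bravo
At bravo: longest match for 150.63.157.254 is 150.0.0.0/9 -> echo
At echo: longest match for 150.63.157.254 is 150.32.0.0/11 -> LAN

delta > alpha > bravo > echo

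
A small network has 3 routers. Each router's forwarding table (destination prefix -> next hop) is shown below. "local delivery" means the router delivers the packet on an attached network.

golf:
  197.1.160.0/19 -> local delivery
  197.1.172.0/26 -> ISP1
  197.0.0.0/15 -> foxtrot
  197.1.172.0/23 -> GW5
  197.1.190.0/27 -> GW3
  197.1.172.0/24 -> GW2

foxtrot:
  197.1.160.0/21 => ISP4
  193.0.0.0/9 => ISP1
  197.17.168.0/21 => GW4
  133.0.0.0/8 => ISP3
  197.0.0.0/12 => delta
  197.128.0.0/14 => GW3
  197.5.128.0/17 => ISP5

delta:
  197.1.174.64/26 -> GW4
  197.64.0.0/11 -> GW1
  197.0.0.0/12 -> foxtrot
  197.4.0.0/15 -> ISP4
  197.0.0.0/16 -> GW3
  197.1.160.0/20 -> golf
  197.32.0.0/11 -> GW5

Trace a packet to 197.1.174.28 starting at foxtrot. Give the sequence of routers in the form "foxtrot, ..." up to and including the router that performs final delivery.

foxtrot, delta, golf

At foxtrot: longest match for 197.1.174.28 is 197.0.0.0/12 -> delta
At delta: longest match for 197.1.174.28 is 197.1.160.0/20 -> golf
At golf: longest match for 197.1.174.28 is 197.1.160.0/19 -> local delivery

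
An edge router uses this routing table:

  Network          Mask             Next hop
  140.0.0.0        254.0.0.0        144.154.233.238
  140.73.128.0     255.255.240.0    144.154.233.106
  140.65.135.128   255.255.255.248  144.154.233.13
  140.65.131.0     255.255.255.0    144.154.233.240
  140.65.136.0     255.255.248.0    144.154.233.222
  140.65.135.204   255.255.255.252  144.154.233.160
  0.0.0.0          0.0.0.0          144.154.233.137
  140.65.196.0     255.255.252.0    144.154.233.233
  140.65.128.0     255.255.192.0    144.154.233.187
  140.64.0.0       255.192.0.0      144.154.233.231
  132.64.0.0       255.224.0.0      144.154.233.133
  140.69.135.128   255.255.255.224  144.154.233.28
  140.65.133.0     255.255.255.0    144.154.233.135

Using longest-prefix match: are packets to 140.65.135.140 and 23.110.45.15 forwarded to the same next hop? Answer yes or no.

no

140.65.135.140: longest match 140.65.128.0/18 -> 144.154.233.187
23.110.45.15: longest match 0.0.0.0/0 -> 144.154.233.137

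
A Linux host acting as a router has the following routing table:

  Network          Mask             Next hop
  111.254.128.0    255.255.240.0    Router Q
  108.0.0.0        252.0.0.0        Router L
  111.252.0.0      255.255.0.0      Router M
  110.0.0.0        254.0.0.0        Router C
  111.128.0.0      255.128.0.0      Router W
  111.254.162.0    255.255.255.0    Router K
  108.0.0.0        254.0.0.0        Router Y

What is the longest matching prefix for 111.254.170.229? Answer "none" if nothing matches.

Entries matching 111.254.170.229:
  108.0.0.0/6 (108.0.0.0 - 111.255.255.255)
  110.0.0.0/7 (110.0.0.0 - 111.255.255.255)
  111.128.0.0/9 (111.128.0.0 - 111.255.255.255)
Most specific is 111.128.0.0/9.

111.128.0.0/9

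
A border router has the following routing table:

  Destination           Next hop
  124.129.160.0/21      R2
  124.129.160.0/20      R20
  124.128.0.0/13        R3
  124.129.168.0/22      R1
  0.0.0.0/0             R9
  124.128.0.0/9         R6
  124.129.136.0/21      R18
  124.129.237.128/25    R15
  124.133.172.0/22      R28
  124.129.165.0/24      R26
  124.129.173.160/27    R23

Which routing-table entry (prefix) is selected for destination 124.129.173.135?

124.129.160.0/20

Entries matching 124.129.173.135:
  0.0.0.0/0 (default, matches everything)
  124.128.0.0/9 (124.128.0.0 - 124.255.255.255)
  124.128.0.0/13 (124.128.0.0 - 124.135.255.255)
  124.129.160.0/20 (124.129.160.0 - 124.129.175.255)
Most specific is 124.129.160.0/20.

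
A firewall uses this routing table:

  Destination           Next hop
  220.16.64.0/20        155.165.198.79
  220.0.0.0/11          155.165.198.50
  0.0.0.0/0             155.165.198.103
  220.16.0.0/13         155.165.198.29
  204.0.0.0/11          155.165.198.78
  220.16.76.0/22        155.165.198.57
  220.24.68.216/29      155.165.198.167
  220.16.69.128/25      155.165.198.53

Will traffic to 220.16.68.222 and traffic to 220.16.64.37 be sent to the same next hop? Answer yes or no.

yes

220.16.68.222: longest match 220.16.64.0/20 -> 155.165.198.79
220.16.64.37: longest match 220.16.64.0/20 -> 155.165.198.79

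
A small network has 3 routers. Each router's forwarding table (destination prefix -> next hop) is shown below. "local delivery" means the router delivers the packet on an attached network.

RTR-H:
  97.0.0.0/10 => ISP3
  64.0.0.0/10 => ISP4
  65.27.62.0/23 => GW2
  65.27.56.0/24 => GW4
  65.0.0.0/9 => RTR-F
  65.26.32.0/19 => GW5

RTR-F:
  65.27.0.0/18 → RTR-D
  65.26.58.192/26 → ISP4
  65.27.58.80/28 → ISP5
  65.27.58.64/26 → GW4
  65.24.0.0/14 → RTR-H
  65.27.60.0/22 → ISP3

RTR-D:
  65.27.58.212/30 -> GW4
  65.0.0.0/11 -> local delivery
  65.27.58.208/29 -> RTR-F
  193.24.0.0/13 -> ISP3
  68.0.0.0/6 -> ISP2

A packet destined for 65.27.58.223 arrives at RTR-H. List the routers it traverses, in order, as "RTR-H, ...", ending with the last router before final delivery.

At RTR-H: longest match for 65.27.58.223 is 65.0.0.0/9 -> RTR-F
At RTR-F: longest match for 65.27.58.223 is 65.27.0.0/18 -> RTR-D
At RTR-D: longest match for 65.27.58.223 is 65.0.0.0/11 -> local delivery

RTR-H, RTR-F, RTR-D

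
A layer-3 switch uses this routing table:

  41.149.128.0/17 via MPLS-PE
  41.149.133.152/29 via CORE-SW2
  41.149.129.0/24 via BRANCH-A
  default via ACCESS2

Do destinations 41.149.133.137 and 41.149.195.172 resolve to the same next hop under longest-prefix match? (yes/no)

41.149.133.137: longest match 41.149.128.0/17 -> MPLS-PE
41.149.195.172: longest match 41.149.128.0/17 -> MPLS-PE

yes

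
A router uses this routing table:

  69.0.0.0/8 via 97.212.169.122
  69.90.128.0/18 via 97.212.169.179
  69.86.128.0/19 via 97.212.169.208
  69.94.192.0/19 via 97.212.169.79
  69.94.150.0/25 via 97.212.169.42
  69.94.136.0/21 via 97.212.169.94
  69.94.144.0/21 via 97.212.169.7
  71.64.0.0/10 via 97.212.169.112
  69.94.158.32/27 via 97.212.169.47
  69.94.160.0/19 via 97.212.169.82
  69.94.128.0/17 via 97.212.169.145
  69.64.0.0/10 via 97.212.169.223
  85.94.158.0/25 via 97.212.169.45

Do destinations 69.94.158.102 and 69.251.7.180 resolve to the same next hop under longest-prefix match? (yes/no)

69.94.158.102: longest match 69.94.128.0/17 -> 97.212.169.145
69.251.7.180: longest match 69.0.0.0/8 -> 97.212.169.122

no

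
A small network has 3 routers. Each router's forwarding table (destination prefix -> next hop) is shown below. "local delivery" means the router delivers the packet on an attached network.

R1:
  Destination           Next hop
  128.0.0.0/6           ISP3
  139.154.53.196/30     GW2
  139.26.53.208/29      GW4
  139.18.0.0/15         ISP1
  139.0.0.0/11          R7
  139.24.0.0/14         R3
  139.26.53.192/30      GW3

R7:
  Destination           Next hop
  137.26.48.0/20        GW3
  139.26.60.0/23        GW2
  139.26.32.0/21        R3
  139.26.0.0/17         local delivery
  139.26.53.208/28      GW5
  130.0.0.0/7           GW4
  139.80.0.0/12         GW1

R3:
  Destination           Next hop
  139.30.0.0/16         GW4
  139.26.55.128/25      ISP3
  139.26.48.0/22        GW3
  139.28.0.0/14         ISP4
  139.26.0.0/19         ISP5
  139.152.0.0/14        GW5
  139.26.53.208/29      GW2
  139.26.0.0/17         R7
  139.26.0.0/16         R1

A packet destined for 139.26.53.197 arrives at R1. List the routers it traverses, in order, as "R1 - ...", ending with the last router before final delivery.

At R1: longest match for 139.26.53.197 is 139.24.0.0/14 -> R3
At R3: longest match for 139.26.53.197 is 139.26.0.0/17 -> R7
At R7: longest match for 139.26.53.197 is 139.26.0.0/17 -> local delivery

R1 - R3 - R7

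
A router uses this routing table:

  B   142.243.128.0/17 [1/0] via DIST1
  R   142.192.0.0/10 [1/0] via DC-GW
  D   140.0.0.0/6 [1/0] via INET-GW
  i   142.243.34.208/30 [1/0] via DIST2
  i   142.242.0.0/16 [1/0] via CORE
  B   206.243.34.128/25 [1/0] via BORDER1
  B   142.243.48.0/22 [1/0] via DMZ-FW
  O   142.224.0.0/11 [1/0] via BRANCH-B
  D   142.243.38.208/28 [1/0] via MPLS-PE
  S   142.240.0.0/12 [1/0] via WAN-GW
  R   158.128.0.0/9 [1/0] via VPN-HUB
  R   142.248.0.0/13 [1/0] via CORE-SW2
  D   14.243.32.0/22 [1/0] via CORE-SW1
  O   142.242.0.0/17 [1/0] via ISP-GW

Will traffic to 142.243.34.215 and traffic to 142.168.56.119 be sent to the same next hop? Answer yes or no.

no

142.243.34.215: longest match 142.240.0.0/12 -> WAN-GW
142.168.56.119: longest match 140.0.0.0/6 -> INET-GW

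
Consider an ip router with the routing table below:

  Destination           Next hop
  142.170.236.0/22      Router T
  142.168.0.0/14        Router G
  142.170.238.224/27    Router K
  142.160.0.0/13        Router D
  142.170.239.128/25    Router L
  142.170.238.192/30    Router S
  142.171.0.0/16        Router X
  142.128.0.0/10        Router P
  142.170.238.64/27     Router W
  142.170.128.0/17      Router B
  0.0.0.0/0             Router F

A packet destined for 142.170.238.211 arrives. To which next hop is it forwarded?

Router T

Routes whose prefix contains 142.170.238.211:
  0.0.0.0/0 (default, matches everything) -> Router F
  142.128.0.0/10 (142.128.0.0 - 142.191.255.255) -> Router P
  142.168.0.0/14 (142.168.0.0 - 142.171.255.255) -> Router G
  142.170.128.0/17 (142.170.128.0 - 142.170.255.255) -> Router B
  142.170.236.0/22 (142.170.236.0 - 142.170.239.255) -> Router T
More-specific entries that do NOT match:
  142.170.238.192/30 (142.170.238.192 - 142.170.238.195) does not contain 142.170.238.211
  142.170.238.224/27 (142.170.238.224 - 142.170.238.255) does not contain 142.170.238.211
  142.170.238.64/27 (142.170.238.64 - 142.170.238.95) does not contain 142.170.238.211
  142.170.239.128/25 (142.170.239.128 - 142.170.239.255) does not contain 142.170.238.211
Longest matching prefix is /22 -> next hop Router T.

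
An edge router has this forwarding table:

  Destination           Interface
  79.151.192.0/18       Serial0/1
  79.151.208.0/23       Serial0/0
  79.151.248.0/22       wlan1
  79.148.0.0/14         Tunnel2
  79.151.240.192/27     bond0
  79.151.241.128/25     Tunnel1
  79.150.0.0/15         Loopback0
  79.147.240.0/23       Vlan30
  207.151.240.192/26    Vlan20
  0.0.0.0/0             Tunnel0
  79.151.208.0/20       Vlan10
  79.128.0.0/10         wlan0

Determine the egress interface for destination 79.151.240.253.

Routes whose prefix contains 79.151.240.253:
  0.0.0.0/0 (default, matches everything) -> Tunnel0
  79.128.0.0/10 (79.128.0.0 - 79.191.255.255) -> wlan0
  79.148.0.0/14 (79.148.0.0 - 79.151.255.255) -> Tunnel2
  79.150.0.0/15 (79.150.0.0 - 79.151.255.255) -> Loopback0
  79.151.192.0/18 (79.151.192.0 - 79.151.255.255) -> Serial0/1
More-specific entries that do NOT match:
  79.151.240.192/27 (79.151.240.192 - 79.151.240.223) does not contain 79.151.240.253
  207.151.240.192/26 (207.151.240.192 - 207.151.240.255) does not contain 79.151.240.253
  79.151.241.128/25 (79.151.241.128 - 79.151.241.255) does not contain 79.151.240.253
  79.151.208.0/23 (79.151.208.0 - 79.151.209.255) does not contain 79.151.240.253
  79.147.240.0/23 (79.147.240.0 - 79.147.241.255) does not contain 79.151.240.253
  79.151.248.0/22 (79.151.248.0 - 79.151.251.255) does not contain 79.151.240.253
  79.151.208.0/20 (79.151.208.0 - 79.151.223.255) does not contain 79.151.240.253
Longest matching prefix is /18 -> interface Serial0/1.

Serial0/1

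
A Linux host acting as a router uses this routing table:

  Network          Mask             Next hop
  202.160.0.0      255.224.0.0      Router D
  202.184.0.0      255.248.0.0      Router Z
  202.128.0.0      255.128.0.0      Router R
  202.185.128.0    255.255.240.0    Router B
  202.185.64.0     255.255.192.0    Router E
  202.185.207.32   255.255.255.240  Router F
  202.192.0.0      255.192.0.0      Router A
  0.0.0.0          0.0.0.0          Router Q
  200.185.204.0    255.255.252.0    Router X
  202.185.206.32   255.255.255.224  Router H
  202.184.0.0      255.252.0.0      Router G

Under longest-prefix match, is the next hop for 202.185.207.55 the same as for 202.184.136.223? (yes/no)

202.185.207.55: longest match 202.184.0.0/14 -> Router G
202.184.136.223: longest match 202.184.0.0/14 -> Router G

yes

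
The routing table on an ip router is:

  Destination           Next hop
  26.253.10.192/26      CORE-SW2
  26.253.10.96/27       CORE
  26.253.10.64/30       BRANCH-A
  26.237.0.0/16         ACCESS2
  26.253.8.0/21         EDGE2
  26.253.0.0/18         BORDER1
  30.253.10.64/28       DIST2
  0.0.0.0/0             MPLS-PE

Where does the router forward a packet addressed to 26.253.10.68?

Routes whose prefix contains 26.253.10.68:
  0.0.0.0/0 (default, matches everything) -> MPLS-PE
  26.253.0.0/18 (26.253.0.0 - 26.253.63.255) -> BORDER1
  26.253.8.0/21 (26.253.8.0 - 26.253.15.255) -> EDGE2
More-specific entries that do NOT match:
  26.253.10.64/30 (26.253.10.64 - 26.253.10.67) does not contain 26.253.10.68
  30.253.10.64/28 (30.253.10.64 - 30.253.10.79) does not contain 26.253.10.68
  26.253.10.96/27 (26.253.10.96 - 26.253.10.127) does not contain 26.253.10.68
  26.253.10.192/26 (26.253.10.192 - 26.253.10.255) does not contain 26.253.10.68
Longest matching prefix is /21 -> next hop EDGE2.

EDGE2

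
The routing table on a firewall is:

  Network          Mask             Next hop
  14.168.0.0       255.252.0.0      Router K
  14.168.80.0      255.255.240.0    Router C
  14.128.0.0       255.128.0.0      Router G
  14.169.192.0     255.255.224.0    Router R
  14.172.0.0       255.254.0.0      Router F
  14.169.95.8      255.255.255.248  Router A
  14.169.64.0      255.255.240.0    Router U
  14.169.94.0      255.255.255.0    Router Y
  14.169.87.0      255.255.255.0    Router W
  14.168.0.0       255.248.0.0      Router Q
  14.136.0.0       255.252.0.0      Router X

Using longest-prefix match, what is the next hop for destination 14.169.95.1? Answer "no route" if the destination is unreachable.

Router K

Routes whose prefix contains 14.169.95.1:
  14.128.0.0/9 (14.128.0.0 - 14.255.255.255) -> Router G
  14.168.0.0/13 (14.168.0.0 - 14.175.255.255) -> Router Q
  14.168.0.0/14 (14.168.0.0 - 14.171.255.255) -> Router K
More-specific entries that do NOT match:
  14.169.95.8/29 (14.169.95.8 - 14.169.95.15) does not contain 14.169.95.1
  14.169.94.0/24 (14.169.94.0 - 14.169.94.255) does not contain 14.169.95.1
  14.169.87.0/24 (14.169.87.0 - 14.169.87.255) does not contain 14.169.95.1
  14.168.80.0/20 (14.168.80.0 - 14.168.95.255) does not contain 14.169.95.1
  14.169.64.0/20 (14.169.64.0 - 14.169.79.255) does not contain 14.169.95.1
  14.169.192.0/19 (14.169.192.0 - 14.169.223.255) does not contain 14.169.95.1
  14.172.0.0/15 (14.172.0.0 - 14.173.255.255) does not contain 14.169.95.1
Longest matching prefix is /14 -> next hop Router K.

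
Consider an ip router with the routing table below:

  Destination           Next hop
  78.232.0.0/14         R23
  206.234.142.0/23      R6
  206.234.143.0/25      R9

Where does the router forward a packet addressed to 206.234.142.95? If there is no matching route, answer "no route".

R6

Routes whose prefix contains 206.234.142.95:
  206.234.142.0/23 (206.234.142.0 - 206.234.143.255) -> R6
More-specific entries that do NOT match:
  206.234.143.0/25 (206.234.143.0 - 206.234.143.127) does not contain 206.234.142.95
Longest matching prefix is /23 -> next hop R6.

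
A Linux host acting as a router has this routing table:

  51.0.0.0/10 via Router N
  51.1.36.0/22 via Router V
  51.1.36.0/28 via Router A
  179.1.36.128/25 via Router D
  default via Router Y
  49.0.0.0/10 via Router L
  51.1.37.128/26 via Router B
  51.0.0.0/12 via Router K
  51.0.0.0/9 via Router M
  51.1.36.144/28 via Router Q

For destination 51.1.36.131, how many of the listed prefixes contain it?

5

Prefixes containing 51.1.36.131:
  0.0.0.0/0 (default, matches everything)
  51.0.0.0/9 (51.0.0.0 - 51.127.255.255)
  51.0.0.0/10 (51.0.0.0 - 51.63.255.255)
  51.0.0.0/12 (51.0.0.0 - 51.15.255.255)
  51.1.36.0/22 (51.1.36.0 - 51.1.39.255)
Total matching entries: 5.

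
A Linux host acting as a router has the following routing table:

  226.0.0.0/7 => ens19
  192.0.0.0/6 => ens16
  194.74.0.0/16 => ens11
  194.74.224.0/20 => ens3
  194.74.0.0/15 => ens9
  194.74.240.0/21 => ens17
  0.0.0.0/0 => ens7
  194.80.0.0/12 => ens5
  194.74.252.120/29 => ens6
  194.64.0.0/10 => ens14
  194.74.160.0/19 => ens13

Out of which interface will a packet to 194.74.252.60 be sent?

ens11

Routes whose prefix contains 194.74.252.60:
  0.0.0.0/0 (default, matches everything) -> ens7
  192.0.0.0/6 (192.0.0.0 - 195.255.255.255) -> ens16
  194.64.0.0/10 (194.64.0.0 - 194.127.255.255) -> ens14
  194.74.0.0/15 (194.74.0.0 - 194.75.255.255) -> ens9
  194.74.0.0/16 (194.74.0.0 - 194.74.255.255) -> ens11
More-specific entries that do NOT match:
  194.74.252.120/29 (194.74.252.120 - 194.74.252.127) does not contain 194.74.252.60
  194.74.240.0/21 (194.74.240.0 - 194.74.247.255) does not contain 194.74.252.60
  194.74.224.0/20 (194.74.224.0 - 194.74.239.255) does not contain 194.74.252.60
  194.74.160.0/19 (194.74.160.0 - 194.74.191.255) does not contain 194.74.252.60
Longest matching prefix is /16 -> interface ens11.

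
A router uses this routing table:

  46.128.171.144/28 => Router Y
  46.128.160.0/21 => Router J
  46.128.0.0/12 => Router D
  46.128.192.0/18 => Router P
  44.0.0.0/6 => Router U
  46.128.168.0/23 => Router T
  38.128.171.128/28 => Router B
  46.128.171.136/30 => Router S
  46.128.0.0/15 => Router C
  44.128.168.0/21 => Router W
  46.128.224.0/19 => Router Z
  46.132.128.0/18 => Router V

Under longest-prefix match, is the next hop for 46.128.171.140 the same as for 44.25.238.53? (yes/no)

46.128.171.140: longest match 46.128.0.0/15 -> Router C
44.25.238.53: longest match 44.0.0.0/6 -> Router U

no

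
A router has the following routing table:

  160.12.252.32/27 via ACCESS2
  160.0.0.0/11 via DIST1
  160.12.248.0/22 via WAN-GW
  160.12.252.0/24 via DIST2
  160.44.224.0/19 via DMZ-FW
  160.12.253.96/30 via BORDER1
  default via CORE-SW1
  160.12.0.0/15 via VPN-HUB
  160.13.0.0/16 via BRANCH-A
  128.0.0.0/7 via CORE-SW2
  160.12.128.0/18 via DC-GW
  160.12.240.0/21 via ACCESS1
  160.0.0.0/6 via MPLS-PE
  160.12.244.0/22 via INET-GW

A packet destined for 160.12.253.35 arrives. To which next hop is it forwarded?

Routes whose prefix contains 160.12.253.35:
  0.0.0.0/0 (default, matches everything) -> CORE-SW1
  160.0.0.0/6 (160.0.0.0 - 163.255.255.255) -> MPLS-PE
  160.0.0.0/11 (160.0.0.0 - 160.31.255.255) -> DIST1
  160.12.0.0/15 (160.12.0.0 - 160.13.255.255) -> VPN-HUB
More-specific entries that do NOT match:
  160.12.253.96/30 (160.12.253.96 - 160.12.253.99) does not contain 160.12.253.35
  160.12.252.32/27 (160.12.252.32 - 160.12.252.63) does not contain 160.12.253.35
  160.12.252.0/24 (160.12.252.0 - 160.12.252.255) does not contain 160.12.253.35
  160.12.248.0/22 (160.12.248.0 - 160.12.251.255) does not contain 160.12.253.35
  160.12.244.0/22 (160.12.244.0 - 160.12.247.255) does not contain 160.12.253.35
  160.12.240.0/21 (160.12.240.0 - 160.12.247.255) does not contain 160.12.253.35
  160.44.224.0/19 (160.44.224.0 - 160.44.255.255) does not contain 160.12.253.35
  160.12.128.0/18 (160.12.128.0 - 160.12.191.255) does not contain 160.12.253.35
  160.13.0.0/16 (160.13.0.0 - 160.13.255.255) does not contain 160.12.253.35
Longest matching prefix is /15 -> next hop VPN-HUB.

VPN-HUB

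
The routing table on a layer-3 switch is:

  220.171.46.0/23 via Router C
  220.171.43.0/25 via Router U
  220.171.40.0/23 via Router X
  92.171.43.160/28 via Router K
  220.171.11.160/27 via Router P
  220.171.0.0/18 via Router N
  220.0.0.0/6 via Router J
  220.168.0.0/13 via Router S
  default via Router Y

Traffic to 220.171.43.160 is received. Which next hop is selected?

Router N

Routes whose prefix contains 220.171.43.160:
  0.0.0.0/0 (default, matches everything) -> Router Y
  220.0.0.0/6 (220.0.0.0 - 223.255.255.255) -> Router J
  220.168.0.0/13 (220.168.0.0 - 220.175.255.255) -> Router S
  220.171.0.0/18 (220.171.0.0 - 220.171.63.255) -> Router N
More-specific entries that do NOT match:
  92.171.43.160/28 (92.171.43.160 - 92.171.43.175) does not contain 220.171.43.160
  220.171.11.160/27 (220.171.11.160 - 220.171.11.191) does not contain 220.171.43.160
  220.171.43.0/25 (220.171.43.0 - 220.171.43.127) does not contain 220.171.43.160
  220.171.46.0/23 (220.171.46.0 - 220.171.47.255) does not contain 220.171.43.160
  220.171.40.0/23 (220.171.40.0 - 220.171.41.255) does not contain 220.171.43.160
Longest matching prefix is /18 -> next hop Router N.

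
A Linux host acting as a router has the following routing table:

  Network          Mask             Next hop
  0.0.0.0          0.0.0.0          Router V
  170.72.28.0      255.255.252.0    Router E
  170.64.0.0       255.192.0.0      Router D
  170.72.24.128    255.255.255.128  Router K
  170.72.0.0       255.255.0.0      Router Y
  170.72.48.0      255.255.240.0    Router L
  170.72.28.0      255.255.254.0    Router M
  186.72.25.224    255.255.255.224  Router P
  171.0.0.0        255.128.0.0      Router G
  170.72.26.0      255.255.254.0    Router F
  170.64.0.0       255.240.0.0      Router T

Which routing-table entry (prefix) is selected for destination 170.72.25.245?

Entries matching 170.72.25.245:
  0.0.0.0/0 (default, matches everything)
  170.64.0.0/10 (170.64.0.0 - 170.127.255.255)
  170.64.0.0/12 (170.64.0.0 - 170.79.255.255)
  170.72.0.0/16 (170.72.0.0 - 170.72.255.255)
Most specific is 170.72.0.0/16.

170.72.0.0/16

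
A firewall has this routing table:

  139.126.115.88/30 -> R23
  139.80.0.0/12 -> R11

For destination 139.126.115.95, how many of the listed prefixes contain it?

0

No listed prefix contains 139.126.115.95.
Total matching entries: 0.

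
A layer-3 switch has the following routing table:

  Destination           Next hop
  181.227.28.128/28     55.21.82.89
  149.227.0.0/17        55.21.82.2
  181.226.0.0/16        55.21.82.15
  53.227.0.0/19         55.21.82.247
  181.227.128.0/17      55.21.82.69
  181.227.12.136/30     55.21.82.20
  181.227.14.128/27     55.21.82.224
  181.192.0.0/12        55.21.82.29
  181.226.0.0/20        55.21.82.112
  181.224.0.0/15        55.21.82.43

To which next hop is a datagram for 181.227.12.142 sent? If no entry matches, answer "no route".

No entry's prefix contains 181.227.12.142; there is no default route.

no route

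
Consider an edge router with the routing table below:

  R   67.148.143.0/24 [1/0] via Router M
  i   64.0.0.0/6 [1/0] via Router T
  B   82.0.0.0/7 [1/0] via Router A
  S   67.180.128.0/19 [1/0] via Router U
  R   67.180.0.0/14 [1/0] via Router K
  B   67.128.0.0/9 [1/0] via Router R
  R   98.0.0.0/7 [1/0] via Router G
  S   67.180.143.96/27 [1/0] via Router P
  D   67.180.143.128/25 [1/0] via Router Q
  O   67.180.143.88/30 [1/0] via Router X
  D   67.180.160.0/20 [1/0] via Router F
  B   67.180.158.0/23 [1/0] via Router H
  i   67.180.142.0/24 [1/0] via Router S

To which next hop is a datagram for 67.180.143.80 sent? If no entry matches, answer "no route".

Routes whose prefix contains 67.180.143.80:
  64.0.0.0/6 (64.0.0.0 - 67.255.255.255) -> Router T
  67.128.0.0/9 (67.128.0.0 - 67.255.255.255) -> Router R
  67.180.0.0/14 (67.180.0.0 - 67.183.255.255) -> Router K
  67.180.128.0/19 (67.180.128.0 - 67.180.159.255) -> Router U
More-specific entries that do NOT match:
  67.180.143.88/30 (67.180.143.88 - 67.180.143.91) does not contain 67.180.143.80
  67.180.143.96/27 (67.180.143.96 - 67.180.143.127) does not contain 67.180.143.80
  67.180.143.128/25 (67.180.143.128 - 67.180.143.255) does not contain 67.180.143.80
  67.148.143.0/24 (67.148.143.0 - 67.148.143.255) does not contain 67.180.143.80
  67.180.142.0/24 (67.180.142.0 - 67.180.142.255) does not contain 67.180.143.80
  67.180.158.0/23 (67.180.158.0 - 67.180.159.255) does not contain 67.180.143.80
  67.180.160.0/20 (67.180.160.0 - 67.180.175.255) does not contain 67.180.143.80
Longest matching prefix is /19 -> next hop Router U.

Router U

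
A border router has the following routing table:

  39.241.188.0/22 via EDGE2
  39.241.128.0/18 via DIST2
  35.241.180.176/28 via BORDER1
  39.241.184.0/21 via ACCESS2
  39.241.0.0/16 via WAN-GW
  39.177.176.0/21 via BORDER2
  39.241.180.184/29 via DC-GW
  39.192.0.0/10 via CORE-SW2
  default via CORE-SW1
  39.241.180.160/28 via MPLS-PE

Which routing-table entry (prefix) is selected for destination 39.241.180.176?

39.241.128.0/18

Entries matching 39.241.180.176:
  0.0.0.0/0 (default, matches everything)
  39.192.0.0/10 (39.192.0.0 - 39.255.255.255)
  39.241.0.0/16 (39.241.0.0 - 39.241.255.255)
  39.241.128.0/18 (39.241.128.0 - 39.241.191.255)
Most specific is 39.241.128.0/18.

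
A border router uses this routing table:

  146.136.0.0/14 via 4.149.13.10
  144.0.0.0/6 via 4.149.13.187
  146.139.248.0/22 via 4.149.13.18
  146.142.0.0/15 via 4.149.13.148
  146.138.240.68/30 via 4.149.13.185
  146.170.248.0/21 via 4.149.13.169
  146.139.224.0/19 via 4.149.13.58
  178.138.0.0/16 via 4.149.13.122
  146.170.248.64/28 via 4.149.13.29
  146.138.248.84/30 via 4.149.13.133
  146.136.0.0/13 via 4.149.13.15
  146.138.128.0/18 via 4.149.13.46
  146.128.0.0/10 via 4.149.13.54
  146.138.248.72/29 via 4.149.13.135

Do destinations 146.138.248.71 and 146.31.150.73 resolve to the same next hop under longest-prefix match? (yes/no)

no

146.138.248.71: longest match 146.136.0.0/14 -> 4.149.13.10
146.31.150.73: longest match 144.0.0.0/6 -> 4.149.13.187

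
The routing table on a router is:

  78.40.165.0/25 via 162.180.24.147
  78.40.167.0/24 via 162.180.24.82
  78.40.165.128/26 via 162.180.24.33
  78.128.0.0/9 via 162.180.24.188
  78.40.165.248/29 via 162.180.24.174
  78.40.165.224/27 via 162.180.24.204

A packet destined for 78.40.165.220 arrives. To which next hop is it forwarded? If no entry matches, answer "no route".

no route

No entry's prefix contains 78.40.165.220; there is no default route.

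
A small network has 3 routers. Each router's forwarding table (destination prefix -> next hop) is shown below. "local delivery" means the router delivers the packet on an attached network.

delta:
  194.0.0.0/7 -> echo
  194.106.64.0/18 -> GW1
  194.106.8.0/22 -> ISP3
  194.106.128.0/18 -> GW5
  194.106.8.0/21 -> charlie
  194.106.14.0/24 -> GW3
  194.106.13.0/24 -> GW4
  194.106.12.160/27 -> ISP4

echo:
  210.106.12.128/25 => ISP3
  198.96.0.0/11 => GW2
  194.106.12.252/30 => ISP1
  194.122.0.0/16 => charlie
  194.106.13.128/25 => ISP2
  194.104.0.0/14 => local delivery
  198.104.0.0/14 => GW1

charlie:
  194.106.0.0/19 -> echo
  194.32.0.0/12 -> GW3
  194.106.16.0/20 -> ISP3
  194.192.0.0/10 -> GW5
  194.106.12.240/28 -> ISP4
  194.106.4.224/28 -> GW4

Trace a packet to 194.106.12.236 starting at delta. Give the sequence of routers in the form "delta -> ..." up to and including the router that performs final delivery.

delta -> charlie -> echo

At delta: longest match for 194.106.12.236 is 194.106.8.0/21 -> charlie
At charlie: longest match for 194.106.12.236 is 194.106.0.0/19 -> echo
At echo: longest match for 194.106.12.236 is 194.104.0.0/14 -> local delivery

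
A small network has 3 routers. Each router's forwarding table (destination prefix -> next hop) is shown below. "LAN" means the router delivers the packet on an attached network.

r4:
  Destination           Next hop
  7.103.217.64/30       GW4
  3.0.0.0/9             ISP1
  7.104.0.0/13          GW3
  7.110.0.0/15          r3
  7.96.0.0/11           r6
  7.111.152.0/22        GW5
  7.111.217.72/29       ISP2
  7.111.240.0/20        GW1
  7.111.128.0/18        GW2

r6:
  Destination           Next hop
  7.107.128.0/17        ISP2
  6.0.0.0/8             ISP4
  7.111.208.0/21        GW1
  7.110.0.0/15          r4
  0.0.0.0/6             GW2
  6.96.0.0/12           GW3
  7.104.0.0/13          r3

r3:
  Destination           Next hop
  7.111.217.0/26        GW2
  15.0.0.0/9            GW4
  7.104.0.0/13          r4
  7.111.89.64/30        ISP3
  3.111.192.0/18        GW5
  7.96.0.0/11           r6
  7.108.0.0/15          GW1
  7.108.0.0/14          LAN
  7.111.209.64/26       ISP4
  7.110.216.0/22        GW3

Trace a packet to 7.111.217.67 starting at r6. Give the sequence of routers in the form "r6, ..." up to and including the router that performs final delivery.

At r6: longest match for 7.111.217.67 is 7.110.0.0/15 -> r4
At r4: longest match for 7.111.217.67 is 7.110.0.0/15 -> r3
At r3: longest match for 7.111.217.67 is 7.108.0.0/14 -> LAN

r6, r4, r3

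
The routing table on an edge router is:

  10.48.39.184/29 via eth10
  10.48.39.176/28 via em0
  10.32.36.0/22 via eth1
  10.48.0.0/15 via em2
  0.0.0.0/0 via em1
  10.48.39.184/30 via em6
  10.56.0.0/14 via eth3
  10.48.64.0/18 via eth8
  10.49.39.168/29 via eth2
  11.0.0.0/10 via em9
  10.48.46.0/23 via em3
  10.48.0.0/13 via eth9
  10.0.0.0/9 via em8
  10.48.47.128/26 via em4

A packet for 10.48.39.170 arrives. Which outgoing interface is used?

em2

Routes whose prefix contains 10.48.39.170:
  0.0.0.0/0 (default, matches everything) -> em1
  10.0.0.0/9 (10.0.0.0 - 10.127.255.255) -> em8
  10.48.0.0/13 (10.48.0.0 - 10.55.255.255) -> eth9
  10.48.0.0/15 (10.48.0.0 - 10.49.255.255) -> em2
More-specific entries that do NOT match:
  10.48.39.184/30 (10.48.39.184 - 10.48.39.187) does not contain 10.48.39.170
  10.48.39.184/29 (10.48.39.184 - 10.48.39.191) does not contain 10.48.39.170
  10.49.39.168/29 (10.49.39.168 - 10.49.39.175) does not contain 10.48.39.170
  10.48.39.176/28 (10.48.39.176 - 10.48.39.191) does not contain 10.48.39.170
  10.48.47.128/26 (10.48.47.128 - 10.48.47.191) does not contain 10.48.39.170
  10.48.46.0/23 (10.48.46.0 - 10.48.47.255) does not contain 10.48.39.170
  10.32.36.0/22 (10.32.36.0 - 10.32.39.255) does not contain 10.48.39.170
  10.48.64.0/18 (10.48.64.0 - 10.48.127.255) does not contain 10.48.39.170
Longest matching prefix is /15 -> interface em2.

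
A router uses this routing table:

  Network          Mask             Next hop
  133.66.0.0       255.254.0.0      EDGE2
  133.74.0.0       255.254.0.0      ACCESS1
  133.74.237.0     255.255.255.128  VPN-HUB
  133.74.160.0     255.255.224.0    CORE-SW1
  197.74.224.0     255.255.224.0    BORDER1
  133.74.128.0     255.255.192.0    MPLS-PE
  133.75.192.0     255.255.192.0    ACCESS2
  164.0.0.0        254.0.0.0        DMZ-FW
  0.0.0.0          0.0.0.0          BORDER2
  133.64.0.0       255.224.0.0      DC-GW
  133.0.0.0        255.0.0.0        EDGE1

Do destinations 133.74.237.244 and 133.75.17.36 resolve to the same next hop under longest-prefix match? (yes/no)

133.74.237.244: longest match 133.74.0.0/15 -> ACCESS1
133.75.17.36: longest match 133.74.0.0/15 -> ACCESS1

yes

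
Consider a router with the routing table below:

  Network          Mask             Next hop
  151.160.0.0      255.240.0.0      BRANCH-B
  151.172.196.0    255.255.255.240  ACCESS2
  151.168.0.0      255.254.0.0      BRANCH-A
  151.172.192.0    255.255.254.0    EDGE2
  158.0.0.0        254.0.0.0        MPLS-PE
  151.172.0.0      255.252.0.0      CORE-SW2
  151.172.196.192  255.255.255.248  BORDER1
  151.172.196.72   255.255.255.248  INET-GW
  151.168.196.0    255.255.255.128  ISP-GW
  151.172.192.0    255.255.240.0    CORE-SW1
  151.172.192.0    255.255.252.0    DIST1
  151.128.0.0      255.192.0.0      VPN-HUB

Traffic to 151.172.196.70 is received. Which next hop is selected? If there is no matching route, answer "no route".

CORE-SW1

Routes whose prefix contains 151.172.196.70:
  151.128.0.0/10 (151.128.0.0 - 151.191.255.255) -> VPN-HUB
  151.160.0.0/12 (151.160.0.0 - 151.175.255.255) -> BRANCH-B
  151.172.0.0/14 (151.172.0.0 - 151.175.255.255) -> CORE-SW2
  151.172.192.0/20 (151.172.192.0 - 151.172.207.255) -> CORE-SW1
More-specific entries that do NOT match:
  151.172.196.192/29 (151.172.196.192 - 151.172.196.199) does not contain 151.172.196.70
  151.172.196.72/29 (151.172.196.72 - 151.172.196.79) does not contain 151.172.196.70
  151.172.196.0/28 (151.172.196.0 - 151.172.196.15) does not contain 151.172.196.70
  151.168.196.0/25 (151.168.196.0 - 151.168.196.127) does not contain 151.172.196.70
  151.172.192.0/23 (151.172.192.0 - 151.172.193.255) does not contain 151.172.196.70
  151.172.192.0/22 (151.172.192.0 - 151.172.195.255) does not contain 151.172.196.70
Longest matching prefix is /20 -> next hop CORE-SW1.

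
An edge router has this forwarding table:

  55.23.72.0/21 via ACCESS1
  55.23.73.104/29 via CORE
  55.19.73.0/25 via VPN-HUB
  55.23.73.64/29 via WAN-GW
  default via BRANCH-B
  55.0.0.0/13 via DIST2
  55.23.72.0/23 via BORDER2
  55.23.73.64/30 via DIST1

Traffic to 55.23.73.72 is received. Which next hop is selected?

Routes whose prefix contains 55.23.73.72:
  0.0.0.0/0 (default, matches everything) -> BRANCH-B
  55.23.72.0/21 (55.23.72.0 - 55.23.79.255) -> ACCESS1
  55.23.72.0/23 (55.23.72.0 - 55.23.73.255) -> BORDER2
More-specific entries that do NOT match:
  55.23.73.64/30 (55.23.73.64 - 55.23.73.67) does not contain 55.23.73.72
  55.23.73.104/29 (55.23.73.104 - 55.23.73.111) does not contain 55.23.73.72
  55.23.73.64/29 (55.23.73.64 - 55.23.73.71) does not contain 55.23.73.72
  55.19.73.0/25 (55.19.73.0 - 55.19.73.127) does not contain 55.23.73.72
Longest matching prefix is /23 -> next hop BORDER2.

BORDER2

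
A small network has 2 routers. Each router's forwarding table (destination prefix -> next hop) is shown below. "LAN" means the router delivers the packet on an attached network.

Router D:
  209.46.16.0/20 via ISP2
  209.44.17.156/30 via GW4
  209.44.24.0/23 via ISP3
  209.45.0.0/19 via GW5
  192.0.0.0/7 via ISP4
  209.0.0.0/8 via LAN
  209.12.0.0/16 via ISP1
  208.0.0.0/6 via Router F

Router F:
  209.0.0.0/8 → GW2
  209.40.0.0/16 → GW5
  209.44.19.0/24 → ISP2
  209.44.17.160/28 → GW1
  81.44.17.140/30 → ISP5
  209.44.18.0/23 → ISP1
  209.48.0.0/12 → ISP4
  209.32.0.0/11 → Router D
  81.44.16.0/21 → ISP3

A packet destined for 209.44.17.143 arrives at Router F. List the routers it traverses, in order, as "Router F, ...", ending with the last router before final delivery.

Router F, Router D

At Router F: longest match for 209.44.17.143 is 209.32.0.0/11 -> Router D
At Router D: longest match for 209.44.17.143 is 209.0.0.0/8 -> LAN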